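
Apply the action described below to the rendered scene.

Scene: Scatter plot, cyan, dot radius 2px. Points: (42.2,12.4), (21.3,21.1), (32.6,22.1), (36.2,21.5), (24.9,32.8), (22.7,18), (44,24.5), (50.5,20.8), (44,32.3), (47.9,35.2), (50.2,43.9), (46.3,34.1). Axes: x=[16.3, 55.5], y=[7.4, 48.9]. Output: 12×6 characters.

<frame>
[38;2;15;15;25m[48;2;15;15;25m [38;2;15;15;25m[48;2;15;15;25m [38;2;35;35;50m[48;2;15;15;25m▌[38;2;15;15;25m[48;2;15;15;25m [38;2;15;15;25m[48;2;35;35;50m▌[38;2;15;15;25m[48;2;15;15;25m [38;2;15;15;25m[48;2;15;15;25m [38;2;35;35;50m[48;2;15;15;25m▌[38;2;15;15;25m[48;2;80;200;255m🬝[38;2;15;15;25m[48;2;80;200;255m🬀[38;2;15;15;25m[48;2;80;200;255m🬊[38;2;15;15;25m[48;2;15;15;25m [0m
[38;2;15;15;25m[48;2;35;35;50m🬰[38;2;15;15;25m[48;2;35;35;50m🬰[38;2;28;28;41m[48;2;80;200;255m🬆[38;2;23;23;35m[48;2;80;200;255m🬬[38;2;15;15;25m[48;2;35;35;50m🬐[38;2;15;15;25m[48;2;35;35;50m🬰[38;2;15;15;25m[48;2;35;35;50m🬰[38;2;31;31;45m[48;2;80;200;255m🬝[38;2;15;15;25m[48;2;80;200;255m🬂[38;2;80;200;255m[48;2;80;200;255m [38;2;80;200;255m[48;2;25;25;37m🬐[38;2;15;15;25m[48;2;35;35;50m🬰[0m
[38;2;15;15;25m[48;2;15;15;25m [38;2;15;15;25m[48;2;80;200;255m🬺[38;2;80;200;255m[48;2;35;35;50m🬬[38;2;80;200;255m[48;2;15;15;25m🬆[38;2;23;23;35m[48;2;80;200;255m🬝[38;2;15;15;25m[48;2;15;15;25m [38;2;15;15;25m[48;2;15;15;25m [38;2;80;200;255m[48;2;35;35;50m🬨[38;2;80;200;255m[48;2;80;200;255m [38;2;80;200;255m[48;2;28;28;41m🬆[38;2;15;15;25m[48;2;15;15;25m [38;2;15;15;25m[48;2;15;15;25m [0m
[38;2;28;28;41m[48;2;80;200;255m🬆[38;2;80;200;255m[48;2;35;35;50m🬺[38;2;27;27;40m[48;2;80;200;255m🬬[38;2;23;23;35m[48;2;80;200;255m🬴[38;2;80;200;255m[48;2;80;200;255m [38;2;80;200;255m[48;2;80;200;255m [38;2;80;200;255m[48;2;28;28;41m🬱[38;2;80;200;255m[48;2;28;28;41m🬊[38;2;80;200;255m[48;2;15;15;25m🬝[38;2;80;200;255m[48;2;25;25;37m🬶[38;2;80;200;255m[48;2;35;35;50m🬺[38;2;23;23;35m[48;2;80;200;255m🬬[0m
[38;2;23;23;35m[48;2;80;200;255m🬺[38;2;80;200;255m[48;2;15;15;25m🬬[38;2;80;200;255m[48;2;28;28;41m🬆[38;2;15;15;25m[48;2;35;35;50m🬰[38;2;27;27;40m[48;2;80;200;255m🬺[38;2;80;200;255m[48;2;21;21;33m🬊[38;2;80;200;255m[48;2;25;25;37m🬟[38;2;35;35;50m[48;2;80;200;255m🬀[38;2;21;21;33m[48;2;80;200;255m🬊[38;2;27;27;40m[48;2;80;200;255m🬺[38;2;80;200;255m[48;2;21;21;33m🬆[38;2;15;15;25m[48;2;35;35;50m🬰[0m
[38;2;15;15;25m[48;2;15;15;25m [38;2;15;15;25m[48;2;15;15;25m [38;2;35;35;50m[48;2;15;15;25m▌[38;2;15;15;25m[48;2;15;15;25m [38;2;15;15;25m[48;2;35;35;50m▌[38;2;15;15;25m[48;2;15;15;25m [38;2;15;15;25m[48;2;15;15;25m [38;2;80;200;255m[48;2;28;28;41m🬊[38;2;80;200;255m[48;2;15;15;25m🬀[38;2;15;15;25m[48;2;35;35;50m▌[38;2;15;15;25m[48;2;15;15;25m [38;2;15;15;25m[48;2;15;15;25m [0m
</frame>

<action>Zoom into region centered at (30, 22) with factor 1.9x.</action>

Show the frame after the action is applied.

<frame>
[38;2;15;15;25m[48;2;15;15;25m [38;2;15;15;25m[48;2;80;200;255m🬺[38;2;80;200;255m[48;2;35;35;50m🬬[38;2;80;200;255m[48;2;15;15;25m🬆[38;2;15;15;25m[48;2;35;35;50m▌[38;2;15;15;25m[48;2;15;15;25m [38;2;15;15;25m[48;2;15;15;25m [38;2;35;35;50m[48;2;15;15;25m▌[38;2;15;15;25m[48;2;15;15;25m [38;2;15;15;25m[48;2;35;35;50m▌[38;2;15;15;25m[48;2;15;15;25m [38;2;15;15;25m[48;2;15;15;25m [0m
[38;2;15;15;25m[48;2;35;35;50m🬰[38;2;15;15;25m[48;2;35;35;50m🬰[38;2;35;35;50m[48;2;15;15;25m🬛[38;2;15;15;25m[48;2;35;35;50m🬰[38;2;15;15;25m[48;2;35;35;50m🬐[38;2;15;15;25m[48;2;35;35;50m🬰[38;2;15;15;25m[48;2;35;35;50m🬰[38;2;35;35;50m[48;2;15;15;25m🬛[38;2;15;15;25m[48;2;35;35;50m🬰[38;2;15;15;25m[48;2;35;35;50m🬐[38;2;15;15;25m[48;2;35;35;50m🬰[38;2;15;15;25m[48;2;35;35;50m🬰[0m
[38;2;15;15;25m[48;2;80;200;255m🬆[38;2;15;15;25m[48;2;80;200;255m🬬[38;2;35;35;50m[48;2;15;15;25m▌[38;2;15;15;25m[48;2;15;15;25m [38;2;15;15;25m[48;2;35;35;50m▌[38;2;15;15;25m[48;2;15;15;25m [38;2;15;15;25m[48;2;80;200;255m🬆[38;2;80;200;255m[48;2;15;15;25m🬺[38;2;15;15;25m[48;2;80;200;255m🬆[38;2;80;200;255m[48;2;35;35;50m🬺[38;2;15;15;25m[48;2;80;200;255m🬬[38;2;15;15;25m[48;2;15;15;25m [0m
[38;2;80;200;255m[48;2;15;15;25m🬬[38;2;80;200;255m[48;2;80;200;255m [38;2;80;200;255m[48;2;28;28;41m🬱[38;2;35;35;50m[48;2;15;15;25m🬂[38;2;35;35;50m[48;2;15;15;25m🬨[38;2;35;35;50m[48;2;15;15;25m🬂[38;2;80;200;255m[48;2;19;19;30m🬁[38;2;80;200;255m[48;2;21;21;33m🬆[38;2;80;200;255m[48;2;19;19;30m🬁[38;2;80;200;255m[48;2;28;28;41m🬆[38;2;35;35;50m[48;2;15;15;25m🬂[38;2;35;35;50m[48;2;15;15;25m🬂[0m
[38;2;15;15;25m[48;2;35;35;50m🬰[38;2;80;200;255m[48;2;21;21;33m🬊[38;2;80;200;255m[48;2;27;27;40m🬀[38;2;15;15;25m[48;2;35;35;50m🬰[38;2;15;15;25m[48;2;35;35;50m🬐[38;2;15;15;25m[48;2;35;35;50m🬰[38;2;15;15;25m[48;2;35;35;50m🬰[38;2;35;35;50m[48;2;15;15;25m🬛[38;2;15;15;25m[48;2;35;35;50m🬰[38;2;15;15;25m[48;2;35;35;50m🬐[38;2;15;15;25m[48;2;35;35;50m🬰[38;2;15;15;25m[48;2;35;35;50m🬰[0m
[38;2;15;15;25m[48;2;15;15;25m [38;2;15;15;25m[48;2;15;15;25m [38;2;35;35;50m[48;2;15;15;25m▌[38;2;15;15;25m[48;2;15;15;25m [38;2;15;15;25m[48;2;35;35;50m▌[38;2;15;15;25m[48;2;15;15;25m [38;2;15;15;25m[48;2;15;15;25m [38;2;35;35;50m[48;2;15;15;25m▌[38;2;15;15;25m[48;2;15;15;25m [38;2;15;15;25m[48;2;35;35;50m▌[38;2;15;15;25m[48;2;15;15;25m [38;2;15;15;25m[48;2;15;15;25m [0m
</frame>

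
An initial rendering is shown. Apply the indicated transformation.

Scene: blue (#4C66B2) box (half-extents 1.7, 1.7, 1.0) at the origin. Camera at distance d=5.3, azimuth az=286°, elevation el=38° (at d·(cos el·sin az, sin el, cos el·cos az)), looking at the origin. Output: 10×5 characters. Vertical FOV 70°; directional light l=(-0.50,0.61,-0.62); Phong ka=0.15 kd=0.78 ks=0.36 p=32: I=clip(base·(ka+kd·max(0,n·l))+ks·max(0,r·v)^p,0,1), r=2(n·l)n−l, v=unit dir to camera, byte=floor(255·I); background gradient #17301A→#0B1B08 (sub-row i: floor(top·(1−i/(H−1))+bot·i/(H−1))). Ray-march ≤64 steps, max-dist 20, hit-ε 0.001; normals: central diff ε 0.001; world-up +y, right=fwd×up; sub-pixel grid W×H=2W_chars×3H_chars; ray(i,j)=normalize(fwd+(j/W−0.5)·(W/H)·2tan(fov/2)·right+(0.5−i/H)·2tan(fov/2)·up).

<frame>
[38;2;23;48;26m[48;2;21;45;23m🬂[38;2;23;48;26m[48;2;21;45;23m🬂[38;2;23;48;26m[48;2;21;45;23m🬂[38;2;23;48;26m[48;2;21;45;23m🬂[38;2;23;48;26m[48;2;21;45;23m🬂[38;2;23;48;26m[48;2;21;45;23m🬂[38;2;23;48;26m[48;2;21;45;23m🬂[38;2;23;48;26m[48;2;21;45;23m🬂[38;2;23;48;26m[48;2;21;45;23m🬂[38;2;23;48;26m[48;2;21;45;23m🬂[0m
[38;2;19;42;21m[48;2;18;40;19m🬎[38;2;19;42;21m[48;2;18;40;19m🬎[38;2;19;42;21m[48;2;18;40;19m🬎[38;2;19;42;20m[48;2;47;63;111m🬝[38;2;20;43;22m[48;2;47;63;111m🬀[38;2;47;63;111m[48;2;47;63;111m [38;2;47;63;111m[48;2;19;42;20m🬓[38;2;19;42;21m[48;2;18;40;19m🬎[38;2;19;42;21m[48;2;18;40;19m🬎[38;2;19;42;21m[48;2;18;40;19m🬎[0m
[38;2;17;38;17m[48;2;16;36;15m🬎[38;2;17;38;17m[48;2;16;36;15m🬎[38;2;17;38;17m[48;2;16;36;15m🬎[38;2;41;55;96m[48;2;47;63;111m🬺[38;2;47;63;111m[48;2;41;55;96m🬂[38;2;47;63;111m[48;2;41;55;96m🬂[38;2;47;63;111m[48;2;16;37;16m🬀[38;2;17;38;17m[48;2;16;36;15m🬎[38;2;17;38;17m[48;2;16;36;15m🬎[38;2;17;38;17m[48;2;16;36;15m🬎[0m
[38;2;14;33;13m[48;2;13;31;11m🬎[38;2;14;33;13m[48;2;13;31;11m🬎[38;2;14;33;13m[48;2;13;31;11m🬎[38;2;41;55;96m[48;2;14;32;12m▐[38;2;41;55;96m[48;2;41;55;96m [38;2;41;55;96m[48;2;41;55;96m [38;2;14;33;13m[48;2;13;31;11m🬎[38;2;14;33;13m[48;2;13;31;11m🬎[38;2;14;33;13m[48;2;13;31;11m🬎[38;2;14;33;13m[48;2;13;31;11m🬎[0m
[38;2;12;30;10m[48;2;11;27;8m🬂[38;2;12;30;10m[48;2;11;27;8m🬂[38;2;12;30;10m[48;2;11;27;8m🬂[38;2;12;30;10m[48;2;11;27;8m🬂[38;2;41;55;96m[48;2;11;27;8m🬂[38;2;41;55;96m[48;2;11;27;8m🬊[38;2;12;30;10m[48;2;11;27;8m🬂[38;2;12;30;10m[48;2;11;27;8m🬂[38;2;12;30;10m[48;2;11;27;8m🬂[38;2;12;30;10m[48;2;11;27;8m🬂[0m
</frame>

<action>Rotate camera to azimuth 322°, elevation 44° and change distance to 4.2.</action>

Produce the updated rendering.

<frame>
[38;2;23;48;26m[48;2;21;45;23m🬂[38;2;23;48;26m[48;2;21;45;23m🬂[38;2;23;48;26m[48;2;21;45;23m🬂[38;2;23;48;26m[48;2;21;45;23m🬂[38;2;23;48;26m[48;2;21;45;23m🬂[38;2;22;47;25m[48;2;47;63;111m🬎[38;2;22;47;25m[48;2;47;63;111m🬎[38;2;23;48;26m[48;2;21;45;23m🬂[38;2;23;48;26m[48;2;21;45;23m🬂[38;2;23;48;26m[48;2;21;45;23m🬂[0m
[38;2;19;42;21m[48;2;18;40;19m🬎[38;2;47;63;111m[48;2;19;41;20m🬇[38;2;20;43;22m[48;2;47;63;111m🬀[38;2;47;63;111m[48;2;47;63;111m [38;2;47;63;111m[48;2;47;63;111m [38;2;47;63;111m[48;2;47;63;111m [38;2;47;63;111m[48;2;11;15;26m🬎[38;2;47;63;111m[48;2;11;15;26m🬂[38;2;47;63;111m[48;2;17;36;21m🬀[38;2;19;42;21m[48;2;18;40;19m🬎[0m
[38;2;17;38;17m[48;2;16;36;15m🬎[38;2;17;38;17m[48;2;16;36;15m🬎[38;2;47;63;111m[48;2;16;37;16m🬉[38;2;47;63;111m[48;2;11;15;26m🬎[38;2;47;63;111m[48;2;11;15;26m🬂[38;2;11;15;26m[48;2;11;15;26m [38;2;11;15;26m[48;2;11;15;26m [38;2;11;15;26m[48;2;16;36;16m🬕[38;2;17;38;17m[48;2;16;36;15m🬎[38;2;17;38;17m[48;2;16;36;15m🬎[0m
[38;2;14;33;13m[48;2;13;31;11m🬎[38;2;14;33;13m[48;2;13;31;11m🬎[38;2;14;33;13m[48;2;13;31;11m🬎[38;2;11;15;26m[48;2;13;32;12m🬨[38;2;11;15;26m[48;2;11;15;26m [38;2;11;15;26m[48;2;11;15;26m [38;2;11;15;26m[48;2;13;31;11m🬎[38;2;14;33;13m[48;2;13;31;11m🬎[38;2;14;33;13m[48;2;13;31;11m🬎[38;2;14;33;13m[48;2;13;31;11m🬎[0m
[38;2;12;30;10m[48;2;11;27;8m🬂[38;2;12;30;10m[48;2;11;27;8m🬂[38;2;12;30;10m[48;2;11;27;8m🬂[38;2;12;30;10m[48;2;11;27;8m🬂[38;2;11;15;26m[48;2;11;27;8m🬎[38;2;11;15;26m[48;2;11;28;8m🬀[38;2;12;30;10m[48;2;11;27;8m🬂[38;2;12;30;10m[48;2;11;27;8m🬂[38;2;12;30;10m[48;2;11;27;8m🬂[38;2;12;30;10m[48;2;11;27;8m🬂[0m
</frame>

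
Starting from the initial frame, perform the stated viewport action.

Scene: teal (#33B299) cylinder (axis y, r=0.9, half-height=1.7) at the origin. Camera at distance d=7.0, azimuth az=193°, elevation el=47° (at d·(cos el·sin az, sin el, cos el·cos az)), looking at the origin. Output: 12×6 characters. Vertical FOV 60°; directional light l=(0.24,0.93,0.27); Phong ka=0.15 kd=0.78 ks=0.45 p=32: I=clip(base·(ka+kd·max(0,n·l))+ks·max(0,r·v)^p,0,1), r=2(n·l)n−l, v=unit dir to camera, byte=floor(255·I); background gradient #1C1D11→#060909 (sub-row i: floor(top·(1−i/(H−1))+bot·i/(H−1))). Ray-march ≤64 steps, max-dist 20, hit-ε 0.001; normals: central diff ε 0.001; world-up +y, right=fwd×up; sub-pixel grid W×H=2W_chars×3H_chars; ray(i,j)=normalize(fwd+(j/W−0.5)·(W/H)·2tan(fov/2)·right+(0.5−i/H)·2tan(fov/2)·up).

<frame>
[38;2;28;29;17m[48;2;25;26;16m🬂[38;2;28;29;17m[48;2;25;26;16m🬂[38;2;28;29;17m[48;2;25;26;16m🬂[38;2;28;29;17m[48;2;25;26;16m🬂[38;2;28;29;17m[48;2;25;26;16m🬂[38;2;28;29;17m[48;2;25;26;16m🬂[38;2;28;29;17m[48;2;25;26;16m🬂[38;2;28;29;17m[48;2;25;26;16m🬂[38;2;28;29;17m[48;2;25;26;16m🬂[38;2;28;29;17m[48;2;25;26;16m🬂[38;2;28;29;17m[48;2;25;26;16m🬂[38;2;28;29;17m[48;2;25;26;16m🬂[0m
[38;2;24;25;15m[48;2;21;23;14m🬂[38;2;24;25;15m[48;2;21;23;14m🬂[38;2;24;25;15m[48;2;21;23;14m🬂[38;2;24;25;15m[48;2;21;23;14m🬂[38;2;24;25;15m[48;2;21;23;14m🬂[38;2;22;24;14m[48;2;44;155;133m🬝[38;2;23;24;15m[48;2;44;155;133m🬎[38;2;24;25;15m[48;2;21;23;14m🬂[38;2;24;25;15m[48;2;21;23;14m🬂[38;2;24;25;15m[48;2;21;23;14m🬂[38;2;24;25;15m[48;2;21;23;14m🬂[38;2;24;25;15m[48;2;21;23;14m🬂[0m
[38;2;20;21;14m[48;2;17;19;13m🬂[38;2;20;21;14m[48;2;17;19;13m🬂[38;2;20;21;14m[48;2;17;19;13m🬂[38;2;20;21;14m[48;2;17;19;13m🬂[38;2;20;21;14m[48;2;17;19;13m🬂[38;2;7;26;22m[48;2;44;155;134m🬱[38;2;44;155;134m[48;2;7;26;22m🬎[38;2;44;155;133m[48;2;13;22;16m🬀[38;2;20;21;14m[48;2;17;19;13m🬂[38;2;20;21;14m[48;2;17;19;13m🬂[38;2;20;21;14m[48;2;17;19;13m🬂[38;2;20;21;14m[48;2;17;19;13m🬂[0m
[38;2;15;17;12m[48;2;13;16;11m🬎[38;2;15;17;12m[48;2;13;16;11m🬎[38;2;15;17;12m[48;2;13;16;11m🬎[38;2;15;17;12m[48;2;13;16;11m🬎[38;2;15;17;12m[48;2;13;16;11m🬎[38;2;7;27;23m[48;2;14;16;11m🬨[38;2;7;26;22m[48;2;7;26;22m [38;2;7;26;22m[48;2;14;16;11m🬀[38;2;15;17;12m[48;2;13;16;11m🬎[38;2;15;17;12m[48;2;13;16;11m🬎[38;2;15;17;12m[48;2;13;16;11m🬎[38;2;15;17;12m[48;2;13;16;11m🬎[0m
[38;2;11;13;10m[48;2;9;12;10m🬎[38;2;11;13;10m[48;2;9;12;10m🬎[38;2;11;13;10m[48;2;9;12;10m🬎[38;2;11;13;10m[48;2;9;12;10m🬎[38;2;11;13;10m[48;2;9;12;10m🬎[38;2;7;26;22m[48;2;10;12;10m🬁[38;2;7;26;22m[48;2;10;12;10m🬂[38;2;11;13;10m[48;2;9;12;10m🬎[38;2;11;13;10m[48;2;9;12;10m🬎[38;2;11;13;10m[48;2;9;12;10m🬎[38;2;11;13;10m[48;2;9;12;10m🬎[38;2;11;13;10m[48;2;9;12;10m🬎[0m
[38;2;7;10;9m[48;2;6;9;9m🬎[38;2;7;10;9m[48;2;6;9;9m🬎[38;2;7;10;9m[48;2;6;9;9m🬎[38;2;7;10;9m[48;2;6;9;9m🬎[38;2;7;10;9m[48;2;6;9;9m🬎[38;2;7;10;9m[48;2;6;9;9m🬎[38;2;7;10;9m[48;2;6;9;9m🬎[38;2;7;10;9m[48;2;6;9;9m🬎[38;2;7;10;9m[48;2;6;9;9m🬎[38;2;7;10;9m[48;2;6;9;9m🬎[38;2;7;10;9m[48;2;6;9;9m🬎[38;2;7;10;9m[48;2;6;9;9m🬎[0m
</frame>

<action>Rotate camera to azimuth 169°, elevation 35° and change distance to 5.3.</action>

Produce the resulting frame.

<frame>
[38;2;28;29;17m[48;2;25;26;16m🬂[38;2;28;29;17m[48;2;25;26;16m🬂[38;2;28;29;17m[48;2;25;26;16m🬂[38;2;28;29;17m[48;2;25;26;16m🬂[38;2;28;29;17m[48;2;25;26;16m🬂[38;2;28;29;17m[48;2;25;26;16m🬂[38;2;28;29;17m[48;2;25;26;16m🬂[38;2;28;29;17m[48;2;25;26;16m🬂[38;2;28;29;17m[48;2;25;26;16m🬂[38;2;28;29;17m[48;2;25;26;16m🬂[38;2;28;29;17m[48;2;25;26;16m🬂[38;2;28;29;17m[48;2;25;26;16m🬂[0m
[38;2;24;25;15m[48;2;21;23;14m🬂[38;2;24;25;15m[48;2;21;23;14m🬂[38;2;24;25;15m[48;2;21;23;14m🬂[38;2;24;25;15m[48;2;21;23;14m🬂[38;2;44;155;133m[48;2;20;28;19m🬇[38;2;18;25;17m[48;2;44;155;133m🬒[38;2;24;25;15m[48;2;44;155;133m🬂[38;2;15;25;18m[48;2;44;155;133m🬰[38;2;24;25;15m[48;2;21;23;14m🬂[38;2;24;25;15m[48;2;21;23;14m🬂[38;2;24;25;15m[48;2;21;23;14m🬂[38;2;24;25;15m[48;2;21;23;14m🬂[0m
[38;2;20;21;14m[48;2;17;19;13m🬂[38;2;20;21;14m[48;2;17;19;13m🬂[38;2;20;21;14m[48;2;17;19;13m🬂[38;2;20;21;14m[48;2;17;19;13m🬂[38;2;14;50;43m[48;2;18;19;13m🬁[38;2;7;26;22m[48;2;7;26;22m [38;2;7;26;22m[48;2;7;26;22m [38;2;7;26;22m[48;2;17;19;13m🬕[38;2;20;21;14m[48;2;17;19;13m🬂[38;2;20;21;14m[48;2;17;19;13m🬂[38;2;20;21;14m[48;2;17;19;13m🬂[38;2;20;21;14m[48;2;17;19;13m🬂[0m
[38;2;15;17;12m[48;2;13;16;11m🬎[38;2;15;17;12m[48;2;13;16;11m🬎[38;2;15;17;12m[48;2;13;16;11m🬎[38;2;15;17;12m[48;2;13;16;11m🬎[38;2;15;17;12m[48;2;13;16;11m🬎[38;2;7;26;22m[48;2;8;31;27m🬨[38;2;7;26;22m[48;2;7;26;22m [38;2;7;26;22m[48;2;14;17;11m▌[38;2;15;17;12m[48;2;13;16;11m🬎[38;2;15;17;12m[48;2;13;16;11m🬎[38;2;15;17;12m[48;2;13;16;11m🬎[38;2;15;17;12m[48;2;13;16;11m🬎[0m
[38;2;11;13;10m[48;2;9;12;10m🬎[38;2;11;13;10m[48;2;9;12;10m🬎[38;2;11;13;10m[48;2;9;12;10m🬎[38;2;11;13;10m[48;2;9;12;10m🬎[38;2;11;13;10m[48;2;9;12;10m🬎[38;2;10;38;33m[48;2;7;22;19m🬄[38;2;7;26;22m[48;2;7;26;22m [38;2;7;26;22m[48;2;10;12;10m🬄[38;2;11;13;10m[48;2;9;12;10m🬎[38;2;11;13;10m[48;2;9;12;10m🬎[38;2;11;13;10m[48;2;9;12;10m🬎[38;2;11;13;10m[48;2;9;12;10m🬎[0m
[38;2;7;10;9m[48;2;6;9;9m🬎[38;2;7;10;9m[48;2;6;9;9m🬎[38;2;7;10;9m[48;2;6;9;9m🬎[38;2;7;10;9m[48;2;6;9;9m🬎[38;2;7;10;9m[48;2;6;9;9m🬎[38;2;7;10;9m[48;2;6;9;9m🬎[38;2;7;10;9m[48;2;6;9;9m🬎[38;2;7;10;9m[48;2;6;9;9m🬎[38;2;7;10;9m[48;2;6;9;9m🬎[38;2;7;10;9m[48;2;6;9;9m🬎[38;2;7;10;9m[48;2;6;9;9m🬎[38;2;7;10;9m[48;2;6;9;9m🬎[0m
</frame>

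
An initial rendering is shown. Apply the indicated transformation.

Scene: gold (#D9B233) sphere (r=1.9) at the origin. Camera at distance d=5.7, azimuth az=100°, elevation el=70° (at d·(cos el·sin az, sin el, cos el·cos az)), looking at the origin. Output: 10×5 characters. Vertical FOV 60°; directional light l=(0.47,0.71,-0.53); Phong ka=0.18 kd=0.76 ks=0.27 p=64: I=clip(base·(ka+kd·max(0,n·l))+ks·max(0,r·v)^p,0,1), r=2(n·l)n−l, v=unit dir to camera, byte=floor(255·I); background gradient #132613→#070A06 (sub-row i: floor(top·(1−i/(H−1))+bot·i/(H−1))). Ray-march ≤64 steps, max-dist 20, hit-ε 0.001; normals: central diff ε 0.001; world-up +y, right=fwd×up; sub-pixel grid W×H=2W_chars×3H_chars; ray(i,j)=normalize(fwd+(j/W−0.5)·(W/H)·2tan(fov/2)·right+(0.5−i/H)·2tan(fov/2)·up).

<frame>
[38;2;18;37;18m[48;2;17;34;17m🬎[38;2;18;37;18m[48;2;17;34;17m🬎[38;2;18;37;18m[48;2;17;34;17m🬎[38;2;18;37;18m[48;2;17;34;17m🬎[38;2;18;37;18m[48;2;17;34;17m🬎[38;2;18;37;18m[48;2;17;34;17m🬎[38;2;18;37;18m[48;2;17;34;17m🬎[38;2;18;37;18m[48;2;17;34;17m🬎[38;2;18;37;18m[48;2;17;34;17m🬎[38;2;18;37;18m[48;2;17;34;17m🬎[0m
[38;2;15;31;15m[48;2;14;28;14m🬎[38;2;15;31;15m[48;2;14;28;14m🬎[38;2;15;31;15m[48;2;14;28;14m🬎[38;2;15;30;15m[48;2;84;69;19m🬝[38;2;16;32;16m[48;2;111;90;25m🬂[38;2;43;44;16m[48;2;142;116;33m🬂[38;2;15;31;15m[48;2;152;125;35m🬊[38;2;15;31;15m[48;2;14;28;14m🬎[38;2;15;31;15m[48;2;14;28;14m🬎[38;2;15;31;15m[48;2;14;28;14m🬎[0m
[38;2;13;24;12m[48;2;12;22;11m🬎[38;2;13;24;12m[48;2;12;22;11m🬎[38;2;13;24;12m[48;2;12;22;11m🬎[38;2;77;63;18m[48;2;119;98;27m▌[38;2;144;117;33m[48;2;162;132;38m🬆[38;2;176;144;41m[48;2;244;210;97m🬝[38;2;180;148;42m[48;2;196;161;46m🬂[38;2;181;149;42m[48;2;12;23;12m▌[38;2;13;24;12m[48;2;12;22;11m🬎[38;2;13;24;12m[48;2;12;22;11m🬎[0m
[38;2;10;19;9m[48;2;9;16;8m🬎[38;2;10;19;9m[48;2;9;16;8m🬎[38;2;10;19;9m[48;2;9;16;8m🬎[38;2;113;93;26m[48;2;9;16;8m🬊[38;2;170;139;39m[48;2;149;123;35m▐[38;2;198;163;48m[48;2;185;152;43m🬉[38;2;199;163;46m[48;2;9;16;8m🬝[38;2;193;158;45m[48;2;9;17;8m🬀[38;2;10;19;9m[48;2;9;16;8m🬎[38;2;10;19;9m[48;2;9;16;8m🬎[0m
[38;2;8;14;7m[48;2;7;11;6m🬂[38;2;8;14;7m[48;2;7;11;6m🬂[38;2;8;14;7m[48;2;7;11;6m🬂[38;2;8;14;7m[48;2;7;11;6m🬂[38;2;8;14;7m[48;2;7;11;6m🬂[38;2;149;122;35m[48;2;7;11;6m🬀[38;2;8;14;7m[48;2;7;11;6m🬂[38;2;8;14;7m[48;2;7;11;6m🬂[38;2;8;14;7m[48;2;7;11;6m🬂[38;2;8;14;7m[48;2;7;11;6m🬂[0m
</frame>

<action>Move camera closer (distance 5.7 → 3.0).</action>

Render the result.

<frame>
[38;2;18;36;18m[48;2;77;63;18m🬝[38;2;19;38;19m[48;2;104;85;24m🬀[38;2;119;98;28m[48;2;134;110;31m🬆[38;2;136;111;31m[48;2;147;120;34m🬆[38;2;147;120;34m[48;2;156;128;36m🬆[38;2;155;127;36m[48;2;163;134;38m🬆[38;2;161;132;37m[48;2;169;139;39m🬆[38;2;164;134;38m[48;2;173;141;40m🬆[38;2;159;131;37m[48;2;172;142;40m🬂[38;2;18;37;18m[48;2;168;137;39m🬊[0m
[38;2;16;32;16m[48;2;98;80;22m🬀[38;2;120;99;28m[48;2;132;108;30m🬄[38;2;141;115;33m[48;2;149;122;34m🬆[38;2;153;125;35m[48;2;159;130;37m🬆[38;2;162;133;37m[48;2;168;138;39m🬆[38;2;169;139;39m[48;2;175;143;40m🬆[38;2;175;143;40m[48;2;180;147;42m🬆[38;2;180;147;41m[48;2;185;151;43m🬆[38;2;181;148;42m[48;2;187;153;43m🬂[38;2;179;147;41m[48;2;187;153;43m🬂[0m
[38;2;106;86;24m[48;2;124;101;29m▌[38;2;136;111;31m[48;2;144;118;33m▌[38;2;151;124;35m[48;2;157;129;36m▌[38;2;163;134;37m[48;2;169;138;39m🬕[38;2;171;140;39m[48;2;175;144;40m🬆[38;2;179;146;41m[48;2;183;150;43m🬕[38;2;185;152;43m[48;2;205;171;61m🬎[38;2;190;156;44m[48;2;198;164;51m🬬[38;2;192;158;45m[48;2;196;161;45m🬆[38;2;193;158;45m[48;2;197;162;46m🬂[0m
[38;2;128;105;30m[48;2;105;85;24m▐[38;2;140;115;33m[48;2;149;122;35m▌[38;2;157;128;36m[48;2;163;133;38m▌[38;2;168;138;39m[48;2;172;142;40m▌[38;2;177;145;41m[48;2;180;148;42m▌[38;2;184;151;43m[48;2;190;156;46m▌[38;2;244;213;101m[48;2;206;171;59m🬊[38;2;211;176;62m[48;2;198;162;46m🬄[38;2;198;162;46m[48;2;201;165;47m🬆[38;2;200;164;47m[48;2;202;166;47m🬂[0m
[38;2;117;96;27m[48;2;7;11;6m🬉[38;2;146;119;34m[48;2;132;108;31m🬨[38;2;163;134;38m[48;2;156;128;36m▐[38;2;175;143;41m[48;2;169;139;39m▐[38;2;179;147;42m[48;2;183;150;43m▌[38;2;186;153;43m[48;2;190;155;44m▌[38;2;193;158;45m[48;2;195;160;46m▌[38;2;198;162;46m[48;2;200;164;47m▌[38;2;202;165;47m[48;2;203;167;47m▌[38;2;202;165;47m[48;2;7;10;6m🬝[0m
</frame>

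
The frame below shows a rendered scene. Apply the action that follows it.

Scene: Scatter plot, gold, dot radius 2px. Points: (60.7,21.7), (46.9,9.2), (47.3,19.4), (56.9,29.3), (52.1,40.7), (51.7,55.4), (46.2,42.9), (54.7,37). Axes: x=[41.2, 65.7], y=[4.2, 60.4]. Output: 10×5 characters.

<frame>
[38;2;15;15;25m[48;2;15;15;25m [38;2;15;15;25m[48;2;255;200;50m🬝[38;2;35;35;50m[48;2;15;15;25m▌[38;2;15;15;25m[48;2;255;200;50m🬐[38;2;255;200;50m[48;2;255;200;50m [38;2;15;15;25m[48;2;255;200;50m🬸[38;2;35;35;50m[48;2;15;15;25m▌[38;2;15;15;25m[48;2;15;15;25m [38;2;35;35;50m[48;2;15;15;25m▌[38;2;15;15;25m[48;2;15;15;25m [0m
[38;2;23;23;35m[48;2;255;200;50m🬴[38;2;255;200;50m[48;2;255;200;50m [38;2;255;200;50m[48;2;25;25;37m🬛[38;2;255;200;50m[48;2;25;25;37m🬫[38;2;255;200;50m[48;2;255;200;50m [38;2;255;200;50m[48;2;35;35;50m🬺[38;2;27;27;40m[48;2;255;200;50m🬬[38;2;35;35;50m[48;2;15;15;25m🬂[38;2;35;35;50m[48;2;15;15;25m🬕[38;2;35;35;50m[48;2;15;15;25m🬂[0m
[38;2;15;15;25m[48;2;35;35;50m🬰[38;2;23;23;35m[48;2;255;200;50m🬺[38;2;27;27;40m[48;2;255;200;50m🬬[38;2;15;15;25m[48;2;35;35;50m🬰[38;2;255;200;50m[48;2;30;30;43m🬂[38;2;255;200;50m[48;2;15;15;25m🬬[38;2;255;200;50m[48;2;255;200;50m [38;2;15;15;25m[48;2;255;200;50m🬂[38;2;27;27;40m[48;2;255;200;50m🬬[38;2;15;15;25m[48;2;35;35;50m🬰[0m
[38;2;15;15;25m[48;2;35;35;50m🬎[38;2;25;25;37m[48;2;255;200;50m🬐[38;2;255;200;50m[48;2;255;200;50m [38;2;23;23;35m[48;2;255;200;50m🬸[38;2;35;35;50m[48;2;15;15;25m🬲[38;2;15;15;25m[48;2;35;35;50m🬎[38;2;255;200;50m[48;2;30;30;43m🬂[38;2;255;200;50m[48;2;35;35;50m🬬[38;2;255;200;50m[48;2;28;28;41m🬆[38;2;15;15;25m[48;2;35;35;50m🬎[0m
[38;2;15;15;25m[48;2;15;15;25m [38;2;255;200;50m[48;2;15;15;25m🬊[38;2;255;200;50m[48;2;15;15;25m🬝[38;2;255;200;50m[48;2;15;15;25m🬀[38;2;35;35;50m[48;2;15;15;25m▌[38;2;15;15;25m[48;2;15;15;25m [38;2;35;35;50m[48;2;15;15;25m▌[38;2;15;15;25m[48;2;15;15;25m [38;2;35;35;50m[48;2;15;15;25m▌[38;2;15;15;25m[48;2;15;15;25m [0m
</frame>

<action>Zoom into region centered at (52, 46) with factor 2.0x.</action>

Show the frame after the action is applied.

<frame>
[38;2;15;15;25m[48;2;15;15;25m [38;2;15;15;25m[48;2;15;15;25m [38;2;35;35;50m[48;2;15;15;25m▌[38;2;15;15;25m[48;2;255;200;50m🬝[38;2;35;35;50m[48;2;255;200;50m🬀[38;2;15;15;25m[48;2;255;200;50m🬊[38;2;35;35;50m[48;2;15;15;25m▌[38;2;15;15;25m[48;2;15;15;25m [38;2;35;35;50m[48;2;15;15;25m▌[38;2;15;15;25m[48;2;15;15;25m [0m
[38;2;35;35;50m[48;2;15;15;25m🬂[38;2;35;35;50m[48;2;15;15;25m🬂[38;2;35;35;50m[48;2;15;15;25m🬕[38;2;35;35;50m[48;2;15;15;25m🬂[38;2;255;200;50m[48;2;28;28;41m🬊[38;2;255;200;50m[48;2;19;19;30m🬀[38;2;35;35;50m[48;2;15;15;25m🬕[38;2;35;35;50m[48;2;15;15;25m🬂[38;2;35;35;50m[48;2;15;15;25m🬕[38;2;35;35;50m[48;2;15;15;25m🬂[0m
[38;2;255;200;50m[48;2;15;15;25m🬺[38;2;23;23;35m[48;2;255;200;50m🬬[38;2;35;35;50m[48;2;15;15;25m🬛[38;2;15;15;25m[48;2;35;35;50m🬰[38;2;28;28;41m[48;2;255;200;50m🬆[38;2;23;23;35m[48;2;255;200;50m🬬[38;2;35;35;50m[48;2;15;15;25m🬛[38;2;15;15;25m[48;2;35;35;50m🬰[38;2;35;35;50m[48;2;15;15;25m🬛[38;2;15;15;25m[48;2;35;35;50m🬰[0m
[38;2;255;200;50m[48;2;28;28;41m🬆[38;2;15;15;25m[48;2;35;35;50m🬎[38;2;35;35;50m[48;2;15;15;25m🬲[38;2;23;23;35m[48;2;255;200;50m🬺[38;2;255;200;50m[48;2;35;35;50m🬬[38;2;255;200;50m[48;2;25;25;37m🬥[38;2;35;35;50m[48;2;255;200;50m🬀[38;2;15;15;25m[48;2;255;200;50m🬊[38;2;35;35;50m[48;2;15;15;25m🬲[38;2;15;15;25m[48;2;35;35;50m🬎[0m
[38;2;15;15;25m[48;2;15;15;25m [38;2;15;15;25m[48;2;15;15;25m [38;2;35;35;50m[48;2;15;15;25m▌[38;2;15;15;25m[48;2;15;15;25m [38;2;35;35;50m[48;2;15;15;25m▌[38;2;15;15;25m[48;2;15;15;25m [38;2;255;200;50m[48;2;28;28;41m🬊[38;2;255;200;50m[48;2;15;15;25m🬀[38;2;35;35;50m[48;2;15;15;25m▌[38;2;15;15;25m[48;2;15;15;25m [0m
</frame>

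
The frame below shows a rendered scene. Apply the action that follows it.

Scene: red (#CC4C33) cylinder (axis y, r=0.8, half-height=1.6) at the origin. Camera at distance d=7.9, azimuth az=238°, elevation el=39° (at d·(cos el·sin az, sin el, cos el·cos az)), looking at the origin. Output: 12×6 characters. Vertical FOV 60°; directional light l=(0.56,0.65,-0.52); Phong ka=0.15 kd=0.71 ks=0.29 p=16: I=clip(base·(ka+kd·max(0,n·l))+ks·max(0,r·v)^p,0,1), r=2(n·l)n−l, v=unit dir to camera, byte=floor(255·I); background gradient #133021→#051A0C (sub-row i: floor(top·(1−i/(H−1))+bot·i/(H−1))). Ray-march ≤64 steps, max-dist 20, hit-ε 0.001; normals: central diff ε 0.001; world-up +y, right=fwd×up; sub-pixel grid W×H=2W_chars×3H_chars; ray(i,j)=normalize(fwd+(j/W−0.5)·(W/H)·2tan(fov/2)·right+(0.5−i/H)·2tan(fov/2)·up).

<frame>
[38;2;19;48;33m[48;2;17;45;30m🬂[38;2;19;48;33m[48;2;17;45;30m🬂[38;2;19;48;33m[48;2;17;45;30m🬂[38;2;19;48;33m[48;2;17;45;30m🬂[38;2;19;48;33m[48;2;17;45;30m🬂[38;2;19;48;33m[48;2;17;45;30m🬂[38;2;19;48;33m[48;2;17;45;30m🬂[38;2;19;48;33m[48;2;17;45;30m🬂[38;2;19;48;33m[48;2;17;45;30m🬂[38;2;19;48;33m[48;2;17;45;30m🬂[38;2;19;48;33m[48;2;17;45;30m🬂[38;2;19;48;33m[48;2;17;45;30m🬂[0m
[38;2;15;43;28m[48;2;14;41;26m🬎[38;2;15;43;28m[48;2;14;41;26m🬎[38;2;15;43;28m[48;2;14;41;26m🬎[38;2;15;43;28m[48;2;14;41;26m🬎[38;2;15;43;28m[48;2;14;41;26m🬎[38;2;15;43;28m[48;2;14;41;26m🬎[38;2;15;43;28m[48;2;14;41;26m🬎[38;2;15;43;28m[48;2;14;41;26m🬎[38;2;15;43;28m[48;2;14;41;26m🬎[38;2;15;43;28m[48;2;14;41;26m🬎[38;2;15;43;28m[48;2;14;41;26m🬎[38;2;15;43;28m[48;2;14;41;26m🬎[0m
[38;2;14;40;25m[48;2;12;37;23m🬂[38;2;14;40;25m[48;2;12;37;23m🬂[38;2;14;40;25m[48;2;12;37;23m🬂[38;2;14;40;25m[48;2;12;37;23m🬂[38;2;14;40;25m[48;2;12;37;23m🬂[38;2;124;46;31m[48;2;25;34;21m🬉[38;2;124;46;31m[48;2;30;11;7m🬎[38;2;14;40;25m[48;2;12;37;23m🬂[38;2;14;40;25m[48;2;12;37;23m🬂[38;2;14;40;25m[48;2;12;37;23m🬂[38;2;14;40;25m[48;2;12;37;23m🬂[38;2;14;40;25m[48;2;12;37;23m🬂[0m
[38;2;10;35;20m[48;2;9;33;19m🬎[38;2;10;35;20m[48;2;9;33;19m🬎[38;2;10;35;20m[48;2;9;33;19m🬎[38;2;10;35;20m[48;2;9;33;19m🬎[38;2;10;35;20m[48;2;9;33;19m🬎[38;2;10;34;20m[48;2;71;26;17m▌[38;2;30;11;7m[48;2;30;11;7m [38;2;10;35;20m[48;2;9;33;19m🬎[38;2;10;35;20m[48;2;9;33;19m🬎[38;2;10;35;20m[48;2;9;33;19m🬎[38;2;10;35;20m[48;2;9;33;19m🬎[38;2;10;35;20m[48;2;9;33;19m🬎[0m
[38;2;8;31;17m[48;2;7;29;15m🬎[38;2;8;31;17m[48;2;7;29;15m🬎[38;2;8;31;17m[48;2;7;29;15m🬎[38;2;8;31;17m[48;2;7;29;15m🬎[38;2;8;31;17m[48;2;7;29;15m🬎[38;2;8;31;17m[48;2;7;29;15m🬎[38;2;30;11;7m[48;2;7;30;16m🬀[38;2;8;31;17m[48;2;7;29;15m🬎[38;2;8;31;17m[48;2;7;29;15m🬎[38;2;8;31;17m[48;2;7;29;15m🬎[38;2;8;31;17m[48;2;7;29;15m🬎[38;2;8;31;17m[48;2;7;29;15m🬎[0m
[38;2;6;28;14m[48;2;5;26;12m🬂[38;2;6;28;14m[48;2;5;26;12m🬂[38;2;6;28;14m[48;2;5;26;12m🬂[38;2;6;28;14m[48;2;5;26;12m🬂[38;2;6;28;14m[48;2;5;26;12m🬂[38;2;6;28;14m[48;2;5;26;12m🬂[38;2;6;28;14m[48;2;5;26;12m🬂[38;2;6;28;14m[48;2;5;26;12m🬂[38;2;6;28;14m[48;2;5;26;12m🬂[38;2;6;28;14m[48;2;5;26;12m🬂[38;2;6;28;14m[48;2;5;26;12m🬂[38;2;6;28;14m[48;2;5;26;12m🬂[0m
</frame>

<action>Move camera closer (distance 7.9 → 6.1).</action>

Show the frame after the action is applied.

<frame>
[38;2;19;48;33m[48;2;17;45;30m🬂[38;2;19;48;33m[48;2;17;45;30m🬂[38;2;19;48;33m[48;2;17;45;30m🬂[38;2;19;48;33m[48;2;17;45;30m🬂[38;2;19;48;33m[48;2;17;45;30m🬂[38;2;19;48;33m[48;2;17;45;30m🬂[38;2;19;48;33m[48;2;17;45;30m🬂[38;2;19;48;33m[48;2;17;45;30m🬂[38;2;19;48;33m[48;2;17;45;30m🬂[38;2;19;48;33m[48;2;17;45;30m🬂[38;2;19;48;33m[48;2;17;45;30m🬂[38;2;19;48;33m[48;2;17;45;30m🬂[0m
[38;2;15;43;28m[48;2;14;41;26m🬎[38;2;15;43;28m[48;2;14;41;26m🬎[38;2;15;43;28m[48;2;14;41;26m🬎[38;2;15;43;28m[48;2;14;41;26m🬎[38;2;15;43;28m[48;2;14;41;26m🬎[38;2;15;43;28m[48;2;124;46;31m🬎[38;2;15;43;28m[48;2;124;46;31m🬎[38;2;124;46;31m[48;2;15;42;28m🬏[38;2;15;43;28m[48;2;14;41;26m🬎[38;2;15;43;28m[48;2;14;41;26m🬎[38;2;15;43;28m[48;2;14;41;26m🬎[38;2;15;43;28m[48;2;14;41;26m🬎[0m
[38;2;14;40;25m[48;2;12;37;23m🬂[38;2;14;40;25m[48;2;12;37;23m🬂[38;2;14;40;25m[48;2;12;37;23m🬂[38;2;14;40;25m[48;2;12;37;23m🬂[38;2;14;40;25m[48;2;12;37;23m🬂[38;2;104;38;25m[48;2;44;16;10m🬕[38;2;124;46;31m[48;2;30;11;7m🬂[38;2;30;11;7m[48;2;13;38;24m▌[38;2;14;40;25m[48;2;12;37;23m🬂[38;2;14;40;25m[48;2;12;37;23m🬂[38;2;14;40;25m[48;2;12;37;23m🬂[38;2;14;40;25m[48;2;12;37;23m🬂[0m
[38;2;10;35;20m[48;2;9;33;19m🬎[38;2;10;35;20m[48;2;9;33;19m🬎[38;2;10;35;20m[48;2;9;33;19m🬎[38;2;10;35;20m[48;2;9;33;19m🬎[38;2;10;35;20m[48;2;9;33;19m🬎[38;2;115;43;28m[48;2;34;25;15m🬀[38;2;30;11;7m[48;2;30;11;7m [38;2;30;11;7m[48;2;9;34;19m🬀[38;2;10;35;20m[48;2;9;33;19m🬎[38;2;10;35;20m[48;2;9;33;19m🬎[38;2;10;35;20m[48;2;9;33;19m🬎[38;2;10;35;20m[48;2;9;33;19m🬎[0m
[38;2;8;31;17m[48;2;7;29;15m🬎[38;2;8;31;17m[48;2;7;29;15m🬎[38;2;8;31;17m[48;2;7;29;15m🬎[38;2;8;31;17m[48;2;7;29;15m🬎[38;2;8;31;17m[48;2;7;29;15m🬎[38;2;58;21;14m[48;2;7;30;16m🬁[38;2;30;11;7m[48;2;7;29;15m🬆[38;2;8;31;17m[48;2;7;29;15m🬎[38;2;8;31;17m[48;2;7;29;15m🬎[38;2;8;31;17m[48;2;7;29;15m🬎[38;2;8;31;17m[48;2;7;29;15m🬎[38;2;8;31;17m[48;2;7;29;15m🬎[0m
[38;2;6;28;14m[48;2;5;26;12m🬂[38;2;6;28;14m[48;2;5;26;12m🬂[38;2;6;28;14m[48;2;5;26;12m🬂[38;2;6;28;14m[48;2;5;26;12m🬂[38;2;6;28;14m[48;2;5;26;12m🬂[38;2;6;28;14m[48;2;5;26;12m🬂[38;2;6;28;14m[48;2;5;26;12m🬂[38;2;6;28;14m[48;2;5;26;12m🬂[38;2;6;28;14m[48;2;5;26;12m🬂[38;2;6;28;14m[48;2;5;26;12m🬂[38;2;6;28;14m[48;2;5;26;12m🬂[38;2;6;28;14m[48;2;5;26;12m🬂[0m
</frame>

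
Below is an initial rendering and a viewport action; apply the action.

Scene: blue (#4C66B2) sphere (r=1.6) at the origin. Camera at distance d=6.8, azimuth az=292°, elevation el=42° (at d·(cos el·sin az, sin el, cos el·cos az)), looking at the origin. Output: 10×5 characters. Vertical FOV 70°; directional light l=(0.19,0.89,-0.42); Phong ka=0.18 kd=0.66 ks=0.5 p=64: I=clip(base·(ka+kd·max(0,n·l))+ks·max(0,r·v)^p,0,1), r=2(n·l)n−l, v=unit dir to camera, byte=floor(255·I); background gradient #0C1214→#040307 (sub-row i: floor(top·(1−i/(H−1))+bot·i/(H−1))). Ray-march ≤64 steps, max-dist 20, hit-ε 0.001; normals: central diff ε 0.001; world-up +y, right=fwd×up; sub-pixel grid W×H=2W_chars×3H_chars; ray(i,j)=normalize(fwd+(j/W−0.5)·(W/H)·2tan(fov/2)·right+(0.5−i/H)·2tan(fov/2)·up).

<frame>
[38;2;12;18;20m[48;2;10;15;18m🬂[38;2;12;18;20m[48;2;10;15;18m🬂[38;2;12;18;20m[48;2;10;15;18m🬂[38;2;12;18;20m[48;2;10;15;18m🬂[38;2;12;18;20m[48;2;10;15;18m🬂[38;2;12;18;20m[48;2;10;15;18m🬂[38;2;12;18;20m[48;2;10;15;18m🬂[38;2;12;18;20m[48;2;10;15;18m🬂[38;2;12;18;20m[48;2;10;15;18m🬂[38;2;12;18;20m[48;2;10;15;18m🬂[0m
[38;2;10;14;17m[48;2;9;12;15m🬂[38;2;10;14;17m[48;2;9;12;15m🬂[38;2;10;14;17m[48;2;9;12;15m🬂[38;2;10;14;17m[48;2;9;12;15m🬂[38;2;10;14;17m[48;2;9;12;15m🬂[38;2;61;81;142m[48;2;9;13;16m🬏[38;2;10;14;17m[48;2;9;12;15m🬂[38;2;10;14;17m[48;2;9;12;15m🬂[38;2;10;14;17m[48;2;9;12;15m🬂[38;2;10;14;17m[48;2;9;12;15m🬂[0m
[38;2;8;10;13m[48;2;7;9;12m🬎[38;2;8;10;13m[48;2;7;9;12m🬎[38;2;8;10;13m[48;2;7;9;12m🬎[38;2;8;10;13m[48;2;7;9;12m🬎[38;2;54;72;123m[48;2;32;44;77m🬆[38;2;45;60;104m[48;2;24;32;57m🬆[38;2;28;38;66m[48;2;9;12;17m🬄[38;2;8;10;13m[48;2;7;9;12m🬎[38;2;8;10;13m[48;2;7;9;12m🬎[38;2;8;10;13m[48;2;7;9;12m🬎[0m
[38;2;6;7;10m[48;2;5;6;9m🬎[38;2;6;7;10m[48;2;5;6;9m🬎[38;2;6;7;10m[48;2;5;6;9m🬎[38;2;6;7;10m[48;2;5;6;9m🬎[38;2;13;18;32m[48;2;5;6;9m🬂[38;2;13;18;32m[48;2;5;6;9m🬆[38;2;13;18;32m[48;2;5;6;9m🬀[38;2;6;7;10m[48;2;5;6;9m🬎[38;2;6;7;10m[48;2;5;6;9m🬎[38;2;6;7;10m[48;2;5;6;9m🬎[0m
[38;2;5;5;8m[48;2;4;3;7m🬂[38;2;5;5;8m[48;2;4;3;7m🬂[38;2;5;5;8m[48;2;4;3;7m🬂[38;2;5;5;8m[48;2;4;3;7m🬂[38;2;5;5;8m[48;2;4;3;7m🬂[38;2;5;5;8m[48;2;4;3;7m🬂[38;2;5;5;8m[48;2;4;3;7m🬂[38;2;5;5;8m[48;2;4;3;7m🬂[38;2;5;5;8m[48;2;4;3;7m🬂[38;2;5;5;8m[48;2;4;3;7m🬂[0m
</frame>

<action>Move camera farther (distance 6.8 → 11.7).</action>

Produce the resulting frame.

<frame>
[38;2;12;18;20m[48;2;10;15;18m🬂[38;2;12;18;20m[48;2;10;15;18m🬂[38;2;12;18;20m[48;2;10;15;18m🬂[38;2;12;18;20m[48;2;10;15;18m🬂[38;2;12;18;20m[48;2;10;15;18m🬂[38;2;12;18;20m[48;2;10;15;18m🬂[38;2;12;18;20m[48;2;10;15;18m🬂[38;2;12;18;20m[48;2;10;15;18m🬂[38;2;12;18;20m[48;2;10;15;18m🬂[38;2;12;18;20m[48;2;10;15;18m🬂[0m
[38;2;10;14;17m[48;2;9;12;15m🬂[38;2;10;14;17m[48;2;9;12;15m🬂[38;2;10;14;17m[48;2;9;12;15m🬂[38;2;10;14;17m[48;2;9;12;15m🬂[38;2;10;14;17m[48;2;9;12;15m🬂[38;2;10;14;17m[48;2;9;12;15m🬂[38;2;10;14;17m[48;2;9;12;15m🬂[38;2;10;14;17m[48;2;9;12;15m🬂[38;2;10;14;17m[48;2;9;12;15m🬂[38;2;10;14;17m[48;2;9;12;15m🬂[0m
[38;2;8;10;13m[48;2;7;9;12m🬎[38;2;8;10;13m[48;2;7;9;12m🬎[38;2;8;10;13m[48;2;7;9;12m🬎[38;2;8;10;13m[48;2;7;9;12m🬎[38;2;49;66;116m[48;2;10;14;21m🬇[38;2;11;15;25m[48;2;36;49;85m🬰[38;2;8;10;13m[48;2;7;9;12m🬎[38;2;8;10;13m[48;2;7;9;12m🬎[38;2;8;10;13m[48;2;7;9;12m🬎[38;2;8;10;13m[48;2;7;9;12m🬎[0m
[38;2;6;7;10m[48;2;5;6;9m🬎[38;2;6;7;10m[48;2;5;6;9m🬎[38;2;6;7;10m[48;2;5;6;9m🬎[38;2;6;7;10m[48;2;5;6;9m🬎[38;2;6;7;10m[48;2;5;6;9m🬎[38;2;6;7;10m[48;2;5;6;9m🬎[38;2;6;7;10m[48;2;5;6;9m🬎[38;2;6;7;10m[48;2;5;6;9m🬎[38;2;6;7;10m[48;2;5;6;9m🬎[38;2;6;7;10m[48;2;5;6;9m🬎[0m
[38;2;5;5;8m[48;2;4;3;7m🬂[38;2;5;5;8m[48;2;4;3;7m🬂[38;2;5;5;8m[48;2;4;3;7m🬂[38;2;5;5;8m[48;2;4;3;7m🬂[38;2;5;5;8m[48;2;4;3;7m🬂[38;2;5;5;8m[48;2;4;3;7m🬂[38;2;5;5;8m[48;2;4;3;7m🬂[38;2;5;5;8m[48;2;4;3;7m🬂[38;2;5;5;8m[48;2;4;3;7m🬂[38;2;5;5;8m[48;2;4;3;7m🬂[0m
</frame>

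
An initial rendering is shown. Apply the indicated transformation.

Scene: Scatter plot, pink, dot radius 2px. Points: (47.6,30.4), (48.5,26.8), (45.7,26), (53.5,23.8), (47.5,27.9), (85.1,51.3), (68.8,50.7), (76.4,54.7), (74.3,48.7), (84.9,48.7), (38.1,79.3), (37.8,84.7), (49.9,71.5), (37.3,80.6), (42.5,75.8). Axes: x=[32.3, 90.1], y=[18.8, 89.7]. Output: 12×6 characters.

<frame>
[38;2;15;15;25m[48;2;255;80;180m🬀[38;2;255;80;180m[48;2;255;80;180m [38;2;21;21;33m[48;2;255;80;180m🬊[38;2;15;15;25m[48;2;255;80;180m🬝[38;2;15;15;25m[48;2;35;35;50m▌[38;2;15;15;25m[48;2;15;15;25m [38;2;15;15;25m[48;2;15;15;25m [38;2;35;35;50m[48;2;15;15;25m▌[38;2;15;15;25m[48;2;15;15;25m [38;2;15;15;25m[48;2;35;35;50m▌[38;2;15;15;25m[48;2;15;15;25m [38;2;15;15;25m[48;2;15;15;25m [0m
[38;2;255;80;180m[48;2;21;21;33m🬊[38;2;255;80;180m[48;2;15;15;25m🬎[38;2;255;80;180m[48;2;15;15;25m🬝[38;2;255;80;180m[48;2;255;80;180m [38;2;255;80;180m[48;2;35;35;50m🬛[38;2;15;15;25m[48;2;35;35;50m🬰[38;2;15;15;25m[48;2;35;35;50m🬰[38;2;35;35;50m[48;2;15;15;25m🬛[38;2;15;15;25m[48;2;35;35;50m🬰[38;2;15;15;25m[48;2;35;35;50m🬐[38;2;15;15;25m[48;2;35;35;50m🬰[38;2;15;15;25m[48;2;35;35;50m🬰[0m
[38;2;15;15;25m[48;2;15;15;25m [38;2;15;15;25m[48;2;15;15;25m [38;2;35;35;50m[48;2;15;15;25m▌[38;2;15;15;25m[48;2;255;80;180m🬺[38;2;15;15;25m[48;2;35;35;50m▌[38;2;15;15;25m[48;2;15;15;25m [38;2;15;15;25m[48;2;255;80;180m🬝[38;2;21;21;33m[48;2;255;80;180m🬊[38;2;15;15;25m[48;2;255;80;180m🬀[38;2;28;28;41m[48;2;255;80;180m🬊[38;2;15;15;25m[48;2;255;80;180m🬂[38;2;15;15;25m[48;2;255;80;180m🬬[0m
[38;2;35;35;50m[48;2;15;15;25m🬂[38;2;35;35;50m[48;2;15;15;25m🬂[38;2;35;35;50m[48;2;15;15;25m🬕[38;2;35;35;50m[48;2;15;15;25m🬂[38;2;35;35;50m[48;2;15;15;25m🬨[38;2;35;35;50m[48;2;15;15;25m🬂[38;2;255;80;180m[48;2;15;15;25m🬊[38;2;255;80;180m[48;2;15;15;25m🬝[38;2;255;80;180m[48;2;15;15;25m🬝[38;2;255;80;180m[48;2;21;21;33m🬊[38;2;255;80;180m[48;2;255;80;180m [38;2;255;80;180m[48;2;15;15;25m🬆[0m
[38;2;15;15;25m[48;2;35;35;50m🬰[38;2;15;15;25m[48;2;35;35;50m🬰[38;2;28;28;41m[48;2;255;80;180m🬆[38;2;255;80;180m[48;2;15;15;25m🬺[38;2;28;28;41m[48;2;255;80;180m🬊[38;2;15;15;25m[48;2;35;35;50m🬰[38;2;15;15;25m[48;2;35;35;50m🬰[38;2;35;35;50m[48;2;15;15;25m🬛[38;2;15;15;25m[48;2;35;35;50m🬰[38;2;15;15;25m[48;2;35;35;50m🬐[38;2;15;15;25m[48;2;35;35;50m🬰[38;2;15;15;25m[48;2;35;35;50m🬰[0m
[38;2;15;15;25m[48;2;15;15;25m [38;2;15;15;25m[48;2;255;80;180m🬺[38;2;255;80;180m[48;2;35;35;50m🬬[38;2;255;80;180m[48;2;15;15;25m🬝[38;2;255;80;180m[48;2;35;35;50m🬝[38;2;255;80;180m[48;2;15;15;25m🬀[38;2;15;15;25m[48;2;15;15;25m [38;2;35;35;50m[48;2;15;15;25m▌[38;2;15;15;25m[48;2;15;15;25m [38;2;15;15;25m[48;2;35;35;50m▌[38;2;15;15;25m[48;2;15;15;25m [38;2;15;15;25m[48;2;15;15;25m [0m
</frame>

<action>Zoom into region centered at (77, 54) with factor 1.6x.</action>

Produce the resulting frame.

<frame>
[38;2;15;15;25m[48;2;15;15;25m [38;2;15;15;25m[48;2;15;15;25m [38;2;35;35;50m[48;2;15;15;25m▌[38;2;15;15;25m[48;2;15;15;25m [38;2;15;15;25m[48;2;35;35;50m▌[38;2;15;15;25m[48;2;15;15;25m [38;2;15;15;25m[48;2;15;15;25m [38;2;35;35;50m[48;2;15;15;25m▌[38;2;15;15;25m[48;2;15;15;25m [38;2;15;15;25m[48;2;35;35;50m▌[38;2;15;15;25m[48;2;15;15;25m [38;2;15;15;25m[48;2;15;15;25m [0m
[38;2;15;15;25m[48;2;35;35;50m🬰[38;2;15;15;25m[48;2;35;35;50m🬰[38;2;35;35;50m[48;2;15;15;25m🬛[38;2;15;15;25m[48;2;35;35;50m🬰[38;2;15;15;25m[48;2;35;35;50m🬐[38;2;15;15;25m[48;2;35;35;50m🬰[38;2;15;15;25m[48;2;35;35;50m🬰[38;2;35;35;50m[48;2;15;15;25m🬛[38;2;15;15;25m[48;2;35;35;50m🬰[38;2;15;15;25m[48;2;35;35;50m🬐[38;2;15;15;25m[48;2;35;35;50m🬰[38;2;15;15;25m[48;2;35;35;50m🬰[0m
[38;2;15;15;25m[48;2;15;15;25m [38;2;15;15;25m[48;2;15;15;25m [38;2;27;27;40m[48;2;255;80;180m🬝[38;2;15;15;25m[48;2;255;80;180m🬊[38;2;23;23;35m[48;2;255;80;180m🬝[38;2;15;15;25m[48;2;255;80;180m🬀[38;2;15;15;25m[48;2;255;80;180m🬊[38;2;27;27;40m[48;2;255;80;180m🬝[38;2;15;15;25m[48;2;255;80;180m🬊[38;2;15;15;25m[48;2;35;35;50m▌[38;2;15;15;25m[48;2;15;15;25m [38;2;15;15;25m[48;2;15;15;25m [0m
[38;2;35;35;50m[48;2;15;15;25m🬂[38;2;35;35;50m[48;2;15;15;25m🬂[38;2;255;80;180m[48;2;28;28;41m🬊[38;2;255;80;180m[48;2;15;15;25m🬝[38;2;255;80;180m[48;2;255;80;180m [38;2;255;80;180m[48;2;15;15;25m🬝[38;2;255;80;180m[48;2;19;19;30m🬀[38;2;255;80;180m[48;2;35;35;50m🬬[38;2;255;80;180m[48;2;255;80;180m [38;2;255;80;180m[48;2;30;30;43m🬄[38;2;35;35;50m[48;2;15;15;25m🬂[38;2;35;35;50m[48;2;15;15;25m🬂[0m
[38;2;15;15;25m[48;2;35;35;50m🬰[38;2;15;15;25m[48;2;35;35;50m🬰[38;2;35;35;50m[48;2;15;15;25m🬛[38;2;15;15;25m[48;2;35;35;50m🬰[38;2;27;27;40m[48;2;255;80;180m🬺[38;2;15;15;25m[48;2;35;35;50m🬰[38;2;15;15;25m[48;2;35;35;50m🬰[38;2;35;35;50m[48;2;15;15;25m🬛[38;2;255;80;180m[48;2;23;23;35m🬀[38;2;15;15;25m[48;2;35;35;50m🬐[38;2;15;15;25m[48;2;35;35;50m🬰[38;2;15;15;25m[48;2;35;35;50m🬰[0m
[38;2;15;15;25m[48;2;15;15;25m [38;2;15;15;25m[48;2;15;15;25m [38;2;35;35;50m[48;2;15;15;25m▌[38;2;15;15;25m[48;2;15;15;25m [38;2;15;15;25m[48;2;35;35;50m▌[38;2;15;15;25m[48;2;15;15;25m [38;2;15;15;25m[48;2;15;15;25m [38;2;35;35;50m[48;2;15;15;25m▌[38;2;15;15;25m[48;2;15;15;25m [38;2;15;15;25m[48;2;35;35;50m▌[38;2;15;15;25m[48;2;15;15;25m [38;2;15;15;25m[48;2;15;15;25m [0m
</frame>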